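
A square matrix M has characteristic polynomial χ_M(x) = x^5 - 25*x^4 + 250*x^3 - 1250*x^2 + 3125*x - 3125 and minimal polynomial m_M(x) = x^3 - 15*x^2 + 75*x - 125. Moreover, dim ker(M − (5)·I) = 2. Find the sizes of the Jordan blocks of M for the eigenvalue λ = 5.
Block sizes for λ = 5: [3, 2]

Step 1 — from the characteristic polynomial, algebraic multiplicity of λ = 5 is 5. From dim ker(M − (5)·I) = 2, there are exactly 2 Jordan blocks for λ = 5.
Step 2 — from the minimal polynomial, the factor (x − 5)^3 tells us the largest block for λ = 5 has size 3.
Step 3 — with total size 5, 2 blocks, and largest block 3, the block sizes (in nonincreasing order) are [3, 2].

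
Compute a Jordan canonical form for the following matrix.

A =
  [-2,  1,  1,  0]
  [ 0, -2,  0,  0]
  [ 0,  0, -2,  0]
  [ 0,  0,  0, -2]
J_2(-2) ⊕ J_1(-2) ⊕ J_1(-2)

The characteristic polynomial is
  det(x·I − A) = x^4 + 8*x^3 + 24*x^2 + 32*x + 16 = (x + 2)^4

Eigenvalues and multiplicities (the geometric multiplicity of λ is n − rank(A − λI), which equals the number of Jordan blocks for λ):
  λ = -2: algebraic multiplicity = 4, geometric multiplicity = 3

Determining the block sizes for each eigenvalue:
  λ = -2: 3 blocks summing to 4 forces exactly one block of size 2 and the rest size 1 → block sizes [2, 1, 1]

Assembling the blocks gives a Jordan form
J =
  [-2,  1,  0,  0]
  [ 0, -2,  0,  0]
  [ 0,  0, -2,  0]
  [ 0,  0,  0, -2]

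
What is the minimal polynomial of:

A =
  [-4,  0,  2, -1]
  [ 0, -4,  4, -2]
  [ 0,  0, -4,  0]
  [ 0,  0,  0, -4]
x^2 + 8*x + 16

The characteristic polynomial is χ_A(x) = (x + 4)^4, so the eigenvalues are known. The minimal polynomial is
  m_A(x) = Π_λ (x − λ)^{k_λ}
where k_λ is the size of the *largest* Jordan block for λ (equivalently, the smallest k with (A − λI)^k v = 0 for every generalised eigenvector v of λ).

  λ = -4: largest Jordan block has size 2, contributing (x + 4)^2

So m_A(x) = (x + 4)^2 = x^2 + 8*x + 16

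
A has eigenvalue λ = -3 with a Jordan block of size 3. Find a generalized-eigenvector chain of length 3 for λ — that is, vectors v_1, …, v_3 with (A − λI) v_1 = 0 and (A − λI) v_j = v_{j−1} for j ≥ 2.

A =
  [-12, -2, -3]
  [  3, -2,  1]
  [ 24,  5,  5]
A Jordan chain for λ = -3 of length 3:
v_1 = (3, 0, -9)ᵀ
v_2 = (-9, 3, 24)ᵀ
v_3 = (1, 0, 0)ᵀ

Let N = A − (-3)·I. We want v_3 with N^3 v_3 = 0 but N^2 v_3 ≠ 0; then v_{j-1} := N · v_j for j = 3, …, 2.

Pick v_3 = (1, 0, 0)ᵀ.
Then v_2 = N · v_3 = (-9, 3, 24)ᵀ.
Then v_1 = N · v_2 = (3, 0, -9)ᵀ.

Sanity check: (A − (-3)·I) v_1 = (0, 0, 0)ᵀ = 0. ✓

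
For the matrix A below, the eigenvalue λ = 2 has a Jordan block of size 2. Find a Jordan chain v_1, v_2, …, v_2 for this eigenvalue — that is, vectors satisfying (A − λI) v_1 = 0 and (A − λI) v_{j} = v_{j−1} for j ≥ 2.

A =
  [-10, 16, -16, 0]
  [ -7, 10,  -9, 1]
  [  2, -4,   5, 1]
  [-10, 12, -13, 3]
A Jordan chain for λ = 2 of length 2:
v_1 = (-12, -7, 2, -10)ᵀ
v_2 = (1, 0, 0, 0)ᵀ

Let N = A − (2)·I. We want v_2 with N^2 v_2 = 0 but N^1 v_2 ≠ 0; then v_{j-1} := N · v_j for j = 2, …, 2.

Pick v_2 = (1, 0, 0, 0)ᵀ.
Then v_1 = N · v_2 = (-12, -7, 2, -10)ᵀ.

Sanity check: (A − (2)·I) v_1 = (0, 0, 0, 0)ᵀ = 0. ✓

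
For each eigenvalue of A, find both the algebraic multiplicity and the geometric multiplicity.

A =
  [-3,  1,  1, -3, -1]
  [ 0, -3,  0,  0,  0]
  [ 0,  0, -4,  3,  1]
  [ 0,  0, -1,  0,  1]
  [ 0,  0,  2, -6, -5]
λ = -3: alg = 5, geom = 3

Step 1 — factor the characteristic polynomial to read off the algebraic multiplicities:
  χ_A(x) = (x + 3)^5

Step 2 — compute geometric multiplicities via the rank-nullity identity g(λ) = n − rank(A − λI):
  rank(A − (-3)·I) = 2, so dim ker(A − (-3)·I) = n − 2 = 3

Summary:
  λ = -3: algebraic multiplicity = 5, geometric multiplicity = 3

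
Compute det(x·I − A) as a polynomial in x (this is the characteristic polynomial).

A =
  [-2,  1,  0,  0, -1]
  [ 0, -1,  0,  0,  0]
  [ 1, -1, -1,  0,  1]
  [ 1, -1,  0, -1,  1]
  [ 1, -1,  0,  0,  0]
x^5 + 5*x^4 + 10*x^3 + 10*x^2 + 5*x + 1

Expanding det(x·I − A) (e.g. by cofactor expansion or by noting that A is similar to its Jordan form J, which has the same characteristic polynomial as A) gives
  χ_A(x) = x^5 + 5*x^4 + 10*x^3 + 10*x^2 + 5*x + 1
which factors as (x + 1)^5. The eigenvalues (with algebraic multiplicities) are λ = -1 with multiplicity 5.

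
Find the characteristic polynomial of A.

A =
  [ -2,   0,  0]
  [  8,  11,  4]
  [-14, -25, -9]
x^3 - 3*x + 2

Expanding det(x·I − A) (e.g. by cofactor expansion or by noting that A is similar to its Jordan form J, which has the same characteristic polynomial as A) gives
  χ_A(x) = x^3 - 3*x + 2
which factors as (x - 1)^2*(x + 2). The eigenvalues (with algebraic multiplicities) are λ = -2 with multiplicity 1, λ = 1 with multiplicity 2.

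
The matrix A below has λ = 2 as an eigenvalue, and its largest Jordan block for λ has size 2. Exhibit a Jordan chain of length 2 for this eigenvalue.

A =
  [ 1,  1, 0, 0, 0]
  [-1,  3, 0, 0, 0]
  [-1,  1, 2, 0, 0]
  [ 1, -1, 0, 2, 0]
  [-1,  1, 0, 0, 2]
A Jordan chain for λ = 2 of length 2:
v_1 = (-1, -1, -1, 1, -1)ᵀ
v_2 = (1, 0, 0, 0, 0)ᵀ

Let N = A − (2)·I. We want v_2 with N^2 v_2 = 0 but N^1 v_2 ≠ 0; then v_{j-1} := N · v_j for j = 2, …, 2.

Pick v_2 = (1, 0, 0, 0, 0)ᵀ.
Then v_1 = N · v_2 = (-1, -1, -1, 1, -1)ᵀ.

Sanity check: (A − (2)·I) v_1 = (0, 0, 0, 0, 0)ᵀ = 0. ✓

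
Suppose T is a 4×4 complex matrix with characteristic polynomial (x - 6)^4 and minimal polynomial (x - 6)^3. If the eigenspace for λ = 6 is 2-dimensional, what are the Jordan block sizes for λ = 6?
Block sizes for λ = 6: [3, 1]

Step 1 — from the characteristic polynomial, algebraic multiplicity of λ = 6 is 4. From dim ker(T − (6)·I) = 2, there are exactly 2 Jordan blocks for λ = 6.
Step 2 — from the minimal polynomial, the factor (x − 6)^3 tells us the largest block for λ = 6 has size 3.
Step 3 — with total size 4, 2 blocks, and largest block 3, the block sizes (in nonincreasing order) are [3, 1].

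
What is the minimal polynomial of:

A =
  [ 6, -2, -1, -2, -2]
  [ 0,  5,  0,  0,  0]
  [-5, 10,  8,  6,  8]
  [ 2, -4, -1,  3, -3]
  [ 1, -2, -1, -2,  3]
x^2 - 10*x + 25

The characteristic polynomial is χ_A(x) = (x - 5)^5, so the eigenvalues are known. The minimal polynomial is
  m_A(x) = Π_λ (x − λ)^{k_λ}
where k_λ is the size of the *largest* Jordan block for λ (equivalently, the smallest k with (A − λI)^k v = 0 for every generalised eigenvector v of λ).

  λ = 5: largest Jordan block has size 2, contributing (x − 5)^2

So m_A(x) = (x - 5)^2 = x^2 - 10*x + 25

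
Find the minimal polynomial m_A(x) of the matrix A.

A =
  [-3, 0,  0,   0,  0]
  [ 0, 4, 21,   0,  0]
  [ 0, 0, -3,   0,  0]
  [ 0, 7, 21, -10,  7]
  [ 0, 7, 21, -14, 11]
x^2 - x - 12

The characteristic polynomial is χ_A(x) = (x - 4)^2*(x + 3)^3, so the eigenvalues are known. The minimal polynomial is
  m_A(x) = Π_λ (x − λ)^{k_λ}
where k_λ is the size of the *largest* Jordan block for λ (equivalently, the smallest k with (A − λI)^k v = 0 for every generalised eigenvector v of λ).

  λ = -3: largest Jordan block has size 1, contributing (x + 3)
  λ = 4: largest Jordan block has size 1, contributing (x − 4)

So m_A(x) = (x - 4)*(x + 3) = x^2 - x - 12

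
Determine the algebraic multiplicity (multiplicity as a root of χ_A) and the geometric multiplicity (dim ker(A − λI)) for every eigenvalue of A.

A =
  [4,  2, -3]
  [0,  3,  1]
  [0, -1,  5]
λ = 4: alg = 3, geom = 1

Step 1 — factor the characteristic polynomial to read off the algebraic multiplicities:
  χ_A(x) = (x - 4)^3

Step 2 — compute geometric multiplicities via the rank-nullity identity g(λ) = n − rank(A − λI):
  rank(A − (4)·I) = 2, so dim ker(A − (4)·I) = n − 2 = 1

Summary:
  λ = 4: algebraic multiplicity = 3, geometric multiplicity = 1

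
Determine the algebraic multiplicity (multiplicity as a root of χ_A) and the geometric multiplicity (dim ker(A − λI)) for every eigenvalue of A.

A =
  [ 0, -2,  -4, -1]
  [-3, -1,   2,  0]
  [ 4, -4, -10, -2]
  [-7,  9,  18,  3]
λ = -2: alg = 4, geom = 2

Step 1 — factor the characteristic polynomial to read off the algebraic multiplicities:
  χ_A(x) = (x + 2)^4

Step 2 — compute geometric multiplicities via the rank-nullity identity g(λ) = n − rank(A − λI):
  rank(A − (-2)·I) = 2, so dim ker(A − (-2)·I) = n − 2 = 2

Summary:
  λ = -2: algebraic multiplicity = 4, geometric multiplicity = 2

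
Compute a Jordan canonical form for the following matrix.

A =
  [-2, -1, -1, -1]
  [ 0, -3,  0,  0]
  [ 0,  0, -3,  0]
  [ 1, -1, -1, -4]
J_2(-3) ⊕ J_1(-3) ⊕ J_1(-3)

The characteristic polynomial is
  det(x·I − A) = x^4 + 12*x^3 + 54*x^2 + 108*x + 81 = (x + 3)^4

Eigenvalues and multiplicities (the geometric multiplicity of λ is n − rank(A − λI), which equals the number of Jordan blocks for λ):
  λ = -3: algebraic multiplicity = 4, geometric multiplicity = 3

Determining the block sizes for each eigenvalue:
  λ = -3: 3 blocks summing to 4 forces exactly one block of size 2 and the rest size 1 → block sizes [2, 1, 1]

Assembling the blocks gives a Jordan form
J =
  [-3,  1,  0,  0]
  [ 0, -3,  0,  0]
  [ 0,  0, -3,  0]
  [ 0,  0,  0, -3]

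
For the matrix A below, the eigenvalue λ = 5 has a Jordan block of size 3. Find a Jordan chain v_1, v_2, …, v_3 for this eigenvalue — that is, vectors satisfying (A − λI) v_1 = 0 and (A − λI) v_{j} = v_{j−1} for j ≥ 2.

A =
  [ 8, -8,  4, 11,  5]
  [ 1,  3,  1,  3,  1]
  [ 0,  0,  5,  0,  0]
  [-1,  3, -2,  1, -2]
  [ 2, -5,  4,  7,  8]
A Jordan chain for λ = 5 of length 3:
v_1 = (2, 0, 0, -1, 1)ᵀ
v_2 = (4, 1, 0, -2, 4)ᵀ
v_3 = (0, 0, 1, 0, 0)ᵀ

Let N = A − (5)·I. We want v_3 with N^3 v_3 = 0 but N^2 v_3 ≠ 0; then v_{j-1} := N · v_j for j = 3, …, 2.

Pick v_3 = (0, 0, 1, 0, 0)ᵀ.
Then v_2 = N · v_3 = (4, 1, 0, -2, 4)ᵀ.
Then v_1 = N · v_2 = (2, 0, 0, -1, 1)ᵀ.

Sanity check: (A − (5)·I) v_1 = (0, 0, 0, 0, 0)ᵀ = 0. ✓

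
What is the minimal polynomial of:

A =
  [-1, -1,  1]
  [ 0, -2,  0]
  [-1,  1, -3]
x^2 + 4*x + 4

The characteristic polynomial is χ_A(x) = (x + 2)^3, so the eigenvalues are known. The minimal polynomial is
  m_A(x) = Π_λ (x − λ)^{k_λ}
where k_λ is the size of the *largest* Jordan block for λ (equivalently, the smallest k with (A − λI)^k v = 0 for every generalised eigenvector v of λ).

  λ = -2: largest Jordan block has size 2, contributing (x + 2)^2

So m_A(x) = (x + 2)^2 = x^2 + 4*x + 4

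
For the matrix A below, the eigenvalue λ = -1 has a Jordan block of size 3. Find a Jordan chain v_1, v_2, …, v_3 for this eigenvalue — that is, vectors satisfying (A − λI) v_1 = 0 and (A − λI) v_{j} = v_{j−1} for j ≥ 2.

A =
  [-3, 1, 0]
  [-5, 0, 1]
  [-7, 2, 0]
A Jordan chain for λ = -1 of length 3:
v_1 = (-1, -2, -3)ᵀ
v_2 = (-2, -5, -7)ᵀ
v_3 = (1, 0, 0)ᵀ

Let N = A − (-1)·I. We want v_3 with N^3 v_3 = 0 but N^2 v_3 ≠ 0; then v_{j-1} := N · v_j for j = 3, …, 2.

Pick v_3 = (1, 0, 0)ᵀ.
Then v_2 = N · v_3 = (-2, -5, -7)ᵀ.
Then v_1 = N · v_2 = (-1, -2, -3)ᵀ.

Sanity check: (A − (-1)·I) v_1 = (0, 0, 0)ᵀ = 0. ✓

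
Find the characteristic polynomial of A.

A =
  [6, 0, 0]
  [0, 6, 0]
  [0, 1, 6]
x^3 - 18*x^2 + 108*x - 216

Expanding det(x·I − A) (e.g. by cofactor expansion or by noting that A is similar to its Jordan form J, which has the same characteristic polynomial as A) gives
  χ_A(x) = x^3 - 18*x^2 + 108*x - 216
which factors as (x - 6)^3. The eigenvalues (with algebraic multiplicities) are λ = 6 with multiplicity 3.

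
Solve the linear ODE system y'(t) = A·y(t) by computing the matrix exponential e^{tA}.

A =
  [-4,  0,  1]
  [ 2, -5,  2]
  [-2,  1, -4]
e^{tA} =
  [-2*t*exp(-4*t) + 3*exp(-4*t) - 2*exp(-5*t), t*exp(-4*t) - exp(-4*t) + exp(-5*t), t*exp(-4*t)]
  [-4*t*exp(-4*t) + 6*exp(-4*t) - 6*exp(-5*t), 2*t*exp(-4*t) - 2*exp(-4*t) + 3*exp(-5*t), 2*t*exp(-4*t)]
  [-2*exp(-4*t) + 2*exp(-5*t), exp(-4*t) - exp(-5*t), exp(-4*t)]

Strategy: write A = P · J · P⁻¹ where J is a Jordan canonical form, so e^{tA} = P · e^{tJ} · P⁻¹, and e^{tJ} can be computed block-by-block.

A has Jordan form
J =
  [-5,  0,  0]
  [ 0, -4,  1]
  [ 0,  0, -4]
(up to reordering of blocks).

Per-block formulas:
  For a 2×2 Jordan block J_2(-4): exp(t · J_2(-4)) = e^(-4t)·(I + t·N), where N is the 2×2 nilpotent shift.
  For a 1×1 block at λ = -5: exp(t · [-5]) = [e^(-5t)].

After assembling e^{tJ} and conjugating by P, we get:

e^{tA} =
  [-2*t*exp(-4*t) + 3*exp(-4*t) - 2*exp(-5*t), t*exp(-4*t) - exp(-4*t) + exp(-5*t), t*exp(-4*t)]
  [-4*t*exp(-4*t) + 6*exp(-4*t) - 6*exp(-5*t), 2*t*exp(-4*t) - 2*exp(-4*t) + 3*exp(-5*t), 2*t*exp(-4*t)]
  [-2*exp(-4*t) + 2*exp(-5*t), exp(-4*t) - exp(-5*t), exp(-4*t)]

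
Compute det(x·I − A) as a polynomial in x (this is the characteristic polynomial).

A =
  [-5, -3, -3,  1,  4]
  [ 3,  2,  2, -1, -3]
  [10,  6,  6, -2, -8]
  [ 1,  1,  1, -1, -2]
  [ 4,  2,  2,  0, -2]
x^5

Expanding det(x·I − A) (e.g. by cofactor expansion or by noting that A is similar to its Jordan form J, which has the same characteristic polynomial as A) gives
  χ_A(x) = x^5
which factors as x^5. The eigenvalues (with algebraic multiplicities) are λ = 0 with multiplicity 5.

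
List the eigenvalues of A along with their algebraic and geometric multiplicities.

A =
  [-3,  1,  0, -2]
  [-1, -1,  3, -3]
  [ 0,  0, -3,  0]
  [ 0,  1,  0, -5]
λ = -3: alg = 4, geom = 2

Step 1 — factor the characteristic polynomial to read off the algebraic multiplicities:
  χ_A(x) = (x + 3)^4

Step 2 — compute geometric multiplicities via the rank-nullity identity g(λ) = n − rank(A − λI):
  rank(A − (-3)·I) = 2, so dim ker(A − (-3)·I) = n − 2 = 2

Summary:
  λ = -3: algebraic multiplicity = 4, geometric multiplicity = 2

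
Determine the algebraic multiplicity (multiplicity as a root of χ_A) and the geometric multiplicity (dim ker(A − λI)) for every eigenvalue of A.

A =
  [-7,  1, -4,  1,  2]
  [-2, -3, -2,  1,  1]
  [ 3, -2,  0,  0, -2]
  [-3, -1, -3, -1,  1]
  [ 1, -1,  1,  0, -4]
λ = -3: alg = 5, geom = 2

Step 1 — factor the characteristic polynomial to read off the algebraic multiplicities:
  χ_A(x) = (x + 3)^5

Step 2 — compute geometric multiplicities via the rank-nullity identity g(λ) = n − rank(A − λI):
  rank(A − (-3)·I) = 3, so dim ker(A − (-3)·I) = n − 3 = 2

Summary:
  λ = -3: algebraic multiplicity = 5, geometric multiplicity = 2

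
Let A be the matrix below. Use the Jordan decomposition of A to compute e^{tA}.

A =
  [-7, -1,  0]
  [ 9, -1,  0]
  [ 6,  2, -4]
e^{tA} =
  [-3*t*exp(-4*t) + exp(-4*t), -t*exp(-4*t), 0]
  [9*t*exp(-4*t), 3*t*exp(-4*t) + exp(-4*t), 0]
  [6*t*exp(-4*t), 2*t*exp(-4*t), exp(-4*t)]

Strategy: write A = P · J · P⁻¹ where J is a Jordan canonical form, so e^{tA} = P · e^{tJ} · P⁻¹, and e^{tJ} can be computed block-by-block.

A has Jordan form
J =
  [-4,  1,  0]
  [ 0, -4,  0]
  [ 0,  0, -4]
(up to reordering of blocks).

Per-block formulas:
  For a 2×2 Jordan block J_2(-4): exp(t · J_2(-4)) = e^(-4t)·(I + t·N), where N is the 2×2 nilpotent shift.
  For a 1×1 block at λ = -4: exp(t · [-4]) = [e^(-4t)].

After assembling e^{tJ} and conjugating by P, we get:

e^{tA} =
  [-3*t*exp(-4*t) + exp(-4*t), -t*exp(-4*t), 0]
  [9*t*exp(-4*t), 3*t*exp(-4*t) + exp(-4*t), 0]
  [6*t*exp(-4*t), 2*t*exp(-4*t), exp(-4*t)]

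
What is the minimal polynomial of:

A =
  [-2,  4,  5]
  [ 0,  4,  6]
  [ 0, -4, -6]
x^3 + 4*x^2 + 4*x

The characteristic polynomial is χ_A(x) = x*(x + 2)^2, so the eigenvalues are known. The minimal polynomial is
  m_A(x) = Π_λ (x − λ)^{k_λ}
where k_λ is the size of the *largest* Jordan block for λ (equivalently, the smallest k with (A − λI)^k v = 0 for every generalised eigenvector v of λ).

  λ = -2: largest Jordan block has size 2, contributing (x + 2)^2
  λ = 0: largest Jordan block has size 1, contributing (x − 0)

So m_A(x) = x*(x + 2)^2 = x^3 + 4*x^2 + 4*x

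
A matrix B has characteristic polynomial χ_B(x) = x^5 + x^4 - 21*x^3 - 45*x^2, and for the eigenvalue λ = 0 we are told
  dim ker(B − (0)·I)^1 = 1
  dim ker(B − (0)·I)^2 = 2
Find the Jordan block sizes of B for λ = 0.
Block sizes for λ = 0: [2]

From the dimensions of kernels of powers, the number of Jordan blocks of size at least j is d_j − d_{j−1} where d_j = dim ker(N^j) (with d_0 = 0). Computing the differences gives [1, 1].
The number of blocks of size exactly k is (#blocks of size ≥ k) − (#blocks of size ≥ k + 1), so the partition is: 1 block(s) of size 2.
In nonincreasing order the block sizes are [2].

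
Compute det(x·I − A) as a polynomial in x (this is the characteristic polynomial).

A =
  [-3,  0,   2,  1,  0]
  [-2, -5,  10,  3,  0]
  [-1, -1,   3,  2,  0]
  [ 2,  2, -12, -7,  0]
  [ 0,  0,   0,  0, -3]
x^5 + 15*x^4 + 90*x^3 + 270*x^2 + 405*x + 243

Expanding det(x·I − A) (e.g. by cofactor expansion or by noting that A is similar to its Jordan form J, which has the same characteristic polynomial as A) gives
  χ_A(x) = x^5 + 15*x^4 + 90*x^3 + 270*x^2 + 405*x + 243
which factors as (x + 3)^5. The eigenvalues (with algebraic multiplicities) are λ = -3 with multiplicity 5.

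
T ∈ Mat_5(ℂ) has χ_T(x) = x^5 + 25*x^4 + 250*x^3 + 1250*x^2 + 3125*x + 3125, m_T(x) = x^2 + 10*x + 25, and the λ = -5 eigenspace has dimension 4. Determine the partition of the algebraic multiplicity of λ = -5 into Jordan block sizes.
Block sizes for λ = -5: [2, 1, 1, 1]

Step 1 — from the characteristic polynomial, algebraic multiplicity of λ = -5 is 5. From dim ker(T − (-5)·I) = 4, there are exactly 4 Jordan blocks for λ = -5.
Step 2 — from the minimal polynomial, the factor (x + 5)^2 tells us the largest block for λ = -5 has size 2.
Step 3 — with total size 5, 4 blocks, and largest block 2, the block sizes (in nonincreasing order) are [2, 1, 1, 1].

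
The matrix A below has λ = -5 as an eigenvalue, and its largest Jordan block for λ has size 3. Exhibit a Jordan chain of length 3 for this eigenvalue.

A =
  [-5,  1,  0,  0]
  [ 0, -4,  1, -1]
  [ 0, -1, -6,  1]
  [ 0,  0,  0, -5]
A Jordan chain for λ = -5 of length 3:
v_1 = (1, 0, 0, 0)ᵀ
v_2 = (1, 1, -1, 0)ᵀ
v_3 = (0, 1, 0, 0)ᵀ

Let N = A − (-5)·I. We want v_3 with N^3 v_3 = 0 but N^2 v_3 ≠ 0; then v_{j-1} := N · v_j for j = 3, …, 2.

Pick v_3 = (0, 1, 0, 0)ᵀ.
Then v_2 = N · v_3 = (1, 1, -1, 0)ᵀ.
Then v_1 = N · v_2 = (1, 0, 0, 0)ᵀ.

Sanity check: (A − (-5)·I) v_1 = (0, 0, 0, 0)ᵀ = 0. ✓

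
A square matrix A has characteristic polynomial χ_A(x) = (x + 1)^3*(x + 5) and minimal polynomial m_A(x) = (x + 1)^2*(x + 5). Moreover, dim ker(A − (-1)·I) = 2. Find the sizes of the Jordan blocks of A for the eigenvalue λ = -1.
Block sizes for λ = -1: [2, 1]

Step 1 — from the characteristic polynomial, algebraic multiplicity of λ = -1 is 3. From dim ker(A − (-1)·I) = 2, there are exactly 2 Jordan blocks for λ = -1.
Step 2 — from the minimal polynomial, the factor (x + 1)^2 tells us the largest block for λ = -1 has size 2.
Step 3 — with total size 3, 2 blocks, and largest block 2, the block sizes (in nonincreasing order) are [2, 1].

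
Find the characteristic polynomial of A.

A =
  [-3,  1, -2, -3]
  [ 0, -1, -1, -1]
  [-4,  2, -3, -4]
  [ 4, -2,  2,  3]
x^4 + 4*x^3 + 6*x^2 + 4*x + 1

Expanding det(x·I − A) (e.g. by cofactor expansion or by noting that A is similar to its Jordan form J, which has the same characteristic polynomial as A) gives
  χ_A(x) = x^4 + 4*x^3 + 6*x^2 + 4*x + 1
which factors as (x + 1)^4. The eigenvalues (with algebraic multiplicities) are λ = -1 with multiplicity 4.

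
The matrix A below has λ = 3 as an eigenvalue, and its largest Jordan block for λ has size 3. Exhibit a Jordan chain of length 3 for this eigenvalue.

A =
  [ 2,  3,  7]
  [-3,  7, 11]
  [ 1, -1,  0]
A Jordan chain for λ = 3 of length 3:
v_1 = (-1, 2, -1)ᵀ
v_2 = (-1, -3, 1)ᵀ
v_3 = (1, 0, 0)ᵀ

Let N = A − (3)·I. We want v_3 with N^3 v_3 = 0 but N^2 v_3 ≠ 0; then v_{j-1} := N · v_j for j = 3, …, 2.

Pick v_3 = (1, 0, 0)ᵀ.
Then v_2 = N · v_3 = (-1, -3, 1)ᵀ.
Then v_1 = N · v_2 = (-1, 2, -1)ᵀ.

Sanity check: (A − (3)·I) v_1 = (0, 0, 0)ᵀ = 0. ✓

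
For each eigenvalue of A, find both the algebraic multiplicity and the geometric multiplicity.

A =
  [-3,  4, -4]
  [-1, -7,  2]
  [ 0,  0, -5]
λ = -5: alg = 3, geom = 2

Step 1 — factor the characteristic polynomial to read off the algebraic multiplicities:
  χ_A(x) = (x + 5)^3

Step 2 — compute geometric multiplicities via the rank-nullity identity g(λ) = n − rank(A − λI):
  rank(A − (-5)·I) = 1, so dim ker(A − (-5)·I) = n − 1 = 2

Summary:
  λ = -5: algebraic multiplicity = 3, geometric multiplicity = 2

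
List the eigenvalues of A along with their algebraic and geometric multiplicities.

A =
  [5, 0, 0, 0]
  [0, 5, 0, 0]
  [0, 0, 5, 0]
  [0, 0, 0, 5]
λ = 5: alg = 4, geom = 4

Step 1 — factor the characteristic polynomial to read off the algebraic multiplicities:
  χ_A(x) = (x - 5)^4

Step 2 — compute geometric multiplicities via the rank-nullity identity g(λ) = n − rank(A − λI):
  rank(A − (5)·I) = 0, so dim ker(A − (5)·I) = n − 0 = 4

Summary:
  λ = 5: algebraic multiplicity = 4, geometric multiplicity = 4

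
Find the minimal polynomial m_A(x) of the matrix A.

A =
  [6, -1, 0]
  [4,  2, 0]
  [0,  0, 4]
x^2 - 8*x + 16

The characteristic polynomial is χ_A(x) = (x - 4)^3, so the eigenvalues are known. The minimal polynomial is
  m_A(x) = Π_λ (x − λ)^{k_λ}
where k_λ is the size of the *largest* Jordan block for λ (equivalently, the smallest k with (A − λI)^k v = 0 for every generalised eigenvector v of λ).

  λ = 4: largest Jordan block has size 2, contributing (x − 4)^2

So m_A(x) = (x - 4)^2 = x^2 - 8*x + 16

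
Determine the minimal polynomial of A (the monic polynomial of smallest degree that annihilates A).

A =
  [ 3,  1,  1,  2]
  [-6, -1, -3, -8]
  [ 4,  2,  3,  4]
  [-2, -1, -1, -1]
x^3 - 3*x^2 + 3*x - 1

The characteristic polynomial is χ_A(x) = (x - 1)^4, so the eigenvalues are known. The minimal polynomial is
  m_A(x) = Π_λ (x − λ)^{k_λ}
where k_λ is the size of the *largest* Jordan block for λ (equivalently, the smallest k with (A − λI)^k v = 0 for every generalised eigenvector v of λ).

  λ = 1: largest Jordan block has size 3, contributing (x − 1)^3

So m_A(x) = (x - 1)^3 = x^3 - 3*x^2 + 3*x - 1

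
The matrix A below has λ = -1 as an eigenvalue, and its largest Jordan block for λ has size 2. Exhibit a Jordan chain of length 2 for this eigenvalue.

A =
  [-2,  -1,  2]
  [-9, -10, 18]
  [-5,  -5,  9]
A Jordan chain for λ = -1 of length 2:
v_1 = (-1, -9, -5)ᵀ
v_2 = (1, 0, 0)ᵀ

Let N = A − (-1)·I. We want v_2 with N^2 v_2 = 0 but N^1 v_2 ≠ 0; then v_{j-1} := N · v_j for j = 2, …, 2.

Pick v_2 = (1, 0, 0)ᵀ.
Then v_1 = N · v_2 = (-1, -9, -5)ᵀ.

Sanity check: (A − (-1)·I) v_1 = (0, 0, 0)ᵀ = 0. ✓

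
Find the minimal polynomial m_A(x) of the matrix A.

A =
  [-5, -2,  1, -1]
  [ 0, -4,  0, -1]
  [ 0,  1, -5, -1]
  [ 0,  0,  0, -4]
x^4 + 18*x^3 + 121*x^2 + 360*x + 400

The characteristic polynomial is χ_A(x) = (x + 4)^2*(x + 5)^2, so the eigenvalues are known. The minimal polynomial is
  m_A(x) = Π_λ (x − λ)^{k_λ}
where k_λ is the size of the *largest* Jordan block for λ (equivalently, the smallest k with (A − λI)^k v = 0 for every generalised eigenvector v of λ).

  λ = -5: largest Jordan block has size 2, contributing (x + 5)^2
  λ = -4: largest Jordan block has size 2, contributing (x + 4)^2

So m_A(x) = (x + 4)^2*(x + 5)^2 = x^4 + 18*x^3 + 121*x^2 + 360*x + 400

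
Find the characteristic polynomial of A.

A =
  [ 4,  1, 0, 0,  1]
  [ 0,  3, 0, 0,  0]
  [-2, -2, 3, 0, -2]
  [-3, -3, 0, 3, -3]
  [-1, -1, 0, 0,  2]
x^5 - 15*x^4 + 90*x^3 - 270*x^2 + 405*x - 243

Expanding det(x·I − A) (e.g. by cofactor expansion or by noting that A is similar to its Jordan form J, which has the same characteristic polynomial as A) gives
  χ_A(x) = x^5 - 15*x^4 + 90*x^3 - 270*x^2 + 405*x - 243
which factors as (x - 3)^5. The eigenvalues (with algebraic multiplicities) are λ = 3 with multiplicity 5.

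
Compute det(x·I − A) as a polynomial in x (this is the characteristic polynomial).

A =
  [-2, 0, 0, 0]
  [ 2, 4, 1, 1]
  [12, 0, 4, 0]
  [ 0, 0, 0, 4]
x^4 - 10*x^3 + 24*x^2 + 32*x - 128

Expanding det(x·I − A) (e.g. by cofactor expansion or by noting that A is similar to its Jordan form J, which has the same characteristic polynomial as A) gives
  χ_A(x) = x^4 - 10*x^3 + 24*x^2 + 32*x - 128
which factors as (x - 4)^3*(x + 2). The eigenvalues (with algebraic multiplicities) are λ = -2 with multiplicity 1, λ = 4 with multiplicity 3.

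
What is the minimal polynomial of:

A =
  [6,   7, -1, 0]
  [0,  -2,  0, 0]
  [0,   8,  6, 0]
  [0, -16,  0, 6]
x^3 - 10*x^2 + 12*x + 72

The characteristic polynomial is χ_A(x) = (x - 6)^3*(x + 2), so the eigenvalues are known. The minimal polynomial is
  m_A(x) = Π_λ (x − λ)^{k_λ}
where k_λ is the size of the *largest* Jordan block for λ (equivalently, the smallest k with (A − λI)^k v = 0 for every generalised eigenvector v of λ).

  λ = -2: largest Jordan block has size 1, contributing (x + 2)
  λ = 6: largest Jordan block has size 2, contributing (x − 6)^2

So m_A(x) = (x - 6)^2*(x + 2) = x^3 - 10*x^2 + 12*x + 72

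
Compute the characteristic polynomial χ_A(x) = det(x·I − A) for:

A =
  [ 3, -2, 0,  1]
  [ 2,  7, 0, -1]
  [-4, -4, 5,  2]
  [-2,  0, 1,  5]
x^4 - 20*x^3 + 150*x^2 - 500*x + 625

Expanding det(x·I − A) (e.g. by cofactor expansion or by noting that A is similar to its Jordan form J, which has the same characteristic polynomial as A) gives
  χ_A(x) = x^4 - 20*x^3 + 150*x^2 - 500*x + 625
which factors as (x - 5)^4. The eigenvalues (with algebraic multiplicities) are λ = 5 with multiplicity 4.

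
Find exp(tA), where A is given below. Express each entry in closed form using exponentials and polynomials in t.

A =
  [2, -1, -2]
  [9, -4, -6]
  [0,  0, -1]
e^{tA} =
  [3*t*exp(-t) + exp(-t), -t*exp(-t), -2*t*exp(-t)]
  [9*t*exp(-t), -3*t*exp(-t) + exp(-t), -6*t*exp(-t)]
  [0, 0, exp(-t)]

Strategy: write A = P · J · P⁻¹ where J is a Jordan canonical form, so e^{tA} = P · e^{tJ} · P⁻¹, and e^{tJ} can be computed block-by-block.

A has Jordan form
J =
  [-1,  1,  0]
  [ 0, -1,  0]
  [ 0,  0, -1]
(up to reordering of blocks).

Per-block formulas:
  For a 1×1 block at λ = -1: exp(t · [-1]) = [e^(-1t)].
  For a 2×2 Jordan block J_2(-1): exp(t · J_2(-1)) = e^(-1t)·(I + t·N), where N is the 2×2 nilpotent shift.

After assembling e^{tJ} and conjugating by P, we get:

e^{tA} =
  [3*t*exp(-t) + exp(-t), -t*exp(-t), -2*t*exp(-t)]
  [9*t*exp(-t), -3*t*exp(-t) + exp(-t), -6*t*exp(-t)]
  [0, 0, exp(-t)]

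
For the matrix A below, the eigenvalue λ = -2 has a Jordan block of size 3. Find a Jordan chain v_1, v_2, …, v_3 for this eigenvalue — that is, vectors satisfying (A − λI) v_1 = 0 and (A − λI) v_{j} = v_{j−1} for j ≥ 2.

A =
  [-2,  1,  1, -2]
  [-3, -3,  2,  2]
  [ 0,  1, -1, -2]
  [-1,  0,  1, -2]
A Jordan chain for λ = -2 of length 3:
v_1 = (-1, 1, -1, 0)ᵀ
v_2 = (0, -3, 0, -1)ᵀ
v_3 = (1, 0, 0, 0)ᵀ

Let N = A − (-2)·I. We want v_3 with N^3 v_3 = 0 but N^2 v_3 ≠ 0; then v_{j-1} := N · v_j for j = 3, …, 2.

Pick v_3 = (1, 0, 0, 0)ᵀ.
Then v_2 = N · v_3 = (0, -3, 0, -1)ᵀ.
Then v_1 = N · v_2 = (-1, 1, -1, 0)ᵀ.

Sanity check: (A − (-2)·I) v_1 = (0, 0, 0, 0)ᵀ = 0. ✓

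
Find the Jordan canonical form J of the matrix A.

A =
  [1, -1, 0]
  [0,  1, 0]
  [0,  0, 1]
J_2(1) ⊕ J_1(1)

The characteristic polynomial is
  det(x·I − A) = x^3 - 3*x^2 + 3*x - 1 = (x - 1)^3

Eigenvalues and multiplicities (the geometric multiplicity of λ is n − rank(A − λI), which equals the number of Jordan blocks for λ):
  λ = 1: algebraic multiplicity = 3, geometric multiplicity = 2

Determining the block sizes for each eigenvalue:
  λ = 1: 2 blocks summing to 3 forces exactly one block of size 2 and the rest size 1 → block sizes [2, 1]

Assembling the blocks gives a Jordan form
J =
  [1, 1, 0]
  [0, 1, 0]
  [0, 0, 1]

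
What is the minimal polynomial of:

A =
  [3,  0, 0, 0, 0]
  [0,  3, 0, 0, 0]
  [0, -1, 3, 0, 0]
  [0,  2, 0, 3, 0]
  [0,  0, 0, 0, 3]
x^2 - 6*x + 9

The characteristic polynomial is χ_A(x) = (x - 3)^5, so the eigenvalues are known. The minimal polynomial is
  m_A(x) = Π_λ (x − λ)^{k_λ}
where k_λ is the size of the *largest* Jordan block for λ (equivalently, the smallest k with (A − λI)^k v = 0 for every generalised eigenvector v of λ).

  λ = 3: largest Jordan block has size 2, contributing (x − 3)^2

So m_A(x) = (x - 3)^2 = x^2 - 6*x + 9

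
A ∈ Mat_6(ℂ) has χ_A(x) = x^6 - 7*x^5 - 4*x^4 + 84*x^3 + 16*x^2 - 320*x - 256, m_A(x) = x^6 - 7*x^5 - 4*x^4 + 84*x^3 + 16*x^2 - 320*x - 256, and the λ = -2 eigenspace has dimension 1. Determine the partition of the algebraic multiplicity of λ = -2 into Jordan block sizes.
Block sizes for λ = -2: [2]

Step 1 — from the characteristic polynomial, algebraic multiplicity of λ = -2 is 2. From dim ker(A − (-2)·I) = 1, there are exactly 1 Jordan blocks for λ = -2.
Step 2 — from the minimal polynomial, the factor (x + 2)^2 tells us the largest block for λ = -2 has size 2.
Step 3 — with total size 2, 1 blocks, and largest block 2, the block sizes (in nonincreasing order) are [2].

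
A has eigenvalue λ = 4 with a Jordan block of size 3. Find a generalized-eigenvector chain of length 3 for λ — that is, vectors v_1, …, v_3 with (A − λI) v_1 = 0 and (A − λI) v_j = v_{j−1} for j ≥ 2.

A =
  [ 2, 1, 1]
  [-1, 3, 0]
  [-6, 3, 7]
A Jordan chain for λ = 4 of length 3:
v_1 = (-3, 3, -9)ᵀ
v_2 = (-2, -1, -6)ᵀ
v_3 = (1, 0, 0)ᵀ

Let N = A − (4)·I. We want v_3 with N^3 v_3 = 0 but N^2 v_3 ≠ 0; then v_{j-1} := N · v_j for j = 3, …, 2.

Pick v_3 = (1, 0, 0)ᵀ.
Then v_2 = N · v_3 = (-2, -1, -6)ᵀ.
Then v_1 = N · v_2 = (-3, 3, -9)ᵀ.

Sanity check: (A − (4)·I) v_1 = (0, 0, 0)ᵀ = 0. ✓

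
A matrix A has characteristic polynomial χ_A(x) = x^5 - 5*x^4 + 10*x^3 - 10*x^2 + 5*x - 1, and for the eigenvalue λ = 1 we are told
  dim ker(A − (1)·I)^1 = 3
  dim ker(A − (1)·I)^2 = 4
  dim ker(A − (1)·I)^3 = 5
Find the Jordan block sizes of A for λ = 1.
Block sizes for λ = 1: [3, 1, 1]

From the dimensions of kernels of powers, the number of Jordan blocks of size at least j is d_j − d_{j−1} where d_j = dim ker(N^j) (with d_0 = 0). Computing the differences gives [3, 1, 1].
The number of blocks of size exactly k is (#blocks of size ≥ k) − (#blocks of size ≥ k + 1), so the partition is: 2 block(s) of size 1, 1 block(s) of size 3.
In nonincreasing order the block sizes are [3, 1, 1].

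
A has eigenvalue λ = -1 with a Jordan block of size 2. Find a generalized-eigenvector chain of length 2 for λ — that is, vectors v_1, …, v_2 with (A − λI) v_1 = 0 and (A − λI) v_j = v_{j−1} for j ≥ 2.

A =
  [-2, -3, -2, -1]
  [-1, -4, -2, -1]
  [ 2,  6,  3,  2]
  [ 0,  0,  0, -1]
A Jordan chain for λ = -1 of length 2:
v_1 = (-1, -1, 2, 0)ᵀ
v_2 = (1, 0, 0, 0)ᵀ

Let N = A − (-1)·I. We want v_2 with N^2 v_2 = 0 but N^1 v_2 ≠ 0; then v_{j-1} := N · v_j for j = 2, …, 2.

Pick v_2 = (1, 0, 0, 0)ᵀ.
Then v_1 = N · v_2 = (-1, -1, 2, 0)ᵀ.

Sanity check: (A − (-1)·I) v_1 = (0, 0, 0, 0)ᵀ = 0. ✓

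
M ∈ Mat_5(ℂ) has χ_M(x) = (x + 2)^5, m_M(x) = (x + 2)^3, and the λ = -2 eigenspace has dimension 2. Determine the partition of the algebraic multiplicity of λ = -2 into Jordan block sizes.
Block sizes for λ = -2: [3, 2]

Step 1 — from the characteristic polynomial, algebraic multiplicity of λ = -2 is 5. From dim ker(M − (-2)·I) = 2, there are exactly 2 Jordan blocks for λ = -2.
Step 2 — from the minimal polynomial, the factor (x + 2)^3 tells us the largest block for λ = -2 has size 3.
Step 3 — with total size 5, 2 blocks, and largest block 3, the block sizes (in nonincreasing order) are [3, 2].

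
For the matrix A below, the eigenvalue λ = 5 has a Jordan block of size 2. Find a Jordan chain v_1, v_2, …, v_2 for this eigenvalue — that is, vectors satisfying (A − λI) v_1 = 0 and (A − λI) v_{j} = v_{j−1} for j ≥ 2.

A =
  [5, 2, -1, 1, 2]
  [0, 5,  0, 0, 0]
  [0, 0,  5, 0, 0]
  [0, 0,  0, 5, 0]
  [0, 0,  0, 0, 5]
A Jordan chain for λ = 5 of length 2:
v_1 = (2, 0, 0, 0, 0)ᵀ
v_2 = (0, 1, 0, 0, 0)ᵀ

Let N = A − (5)·I. We want v_2 with N^2 v_2 = 0 but N^1 v_2 ≠ 0; then v_{j-1} := N · v_j for j = 2, …, 2.

Pick v_2 = (0, 1, 0, 0, 0)ᵀ.
Then v_1 = N · v_2 = (2, 0, 0, 0, 0)ᵀ.

Sanity check: (A − (5)·I) v_1 = (0, 0, 0, 0, 0)ᵀ = 0. ✓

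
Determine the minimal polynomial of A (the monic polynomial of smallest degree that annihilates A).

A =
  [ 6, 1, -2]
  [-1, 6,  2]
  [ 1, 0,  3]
x^3 - 15*x^2 + 75*x - 125

The characteristic polynomial is χ_A(x) = (x - 5)^3, so the eigenvalues are known. The minimal polynomial is
  m_A(x) = Π_λ (x − λ)^{k_λ}
where k_λ is the size of the *largest* Jordan block for λ (equivalently, the smallest k with (A − λI)^k v = 0 for every generalised eigenvector v of λ).

  λ = 5: largest Jordan block has size 3, contributing (x − 5)^3

So m_A(x) = (x - 5)^3 = x^3 - 15*x^2 + 75*x - 125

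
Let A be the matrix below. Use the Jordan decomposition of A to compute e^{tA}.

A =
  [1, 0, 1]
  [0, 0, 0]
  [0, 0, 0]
e^{tA} =
  [exp(t), 0, exp(t) - 1]
  [0, 1, 0]
  [0, 0, 1]

Strategy: write A = P · J · P⁻¹ where J is a Jordan canonical form, so e^{tA} = P · e^{tJ} · P⁻¹, and e^{tJ} can be computed block-by-block.

A has Jordan form
J =
  [0, 0, 0]
  [0, 0, 0]
  [0, 0, 1]
(up to reordering of blocks).

Per-block formulas:
  For a 1×1 block at λ = 1: exp(t · [1]) = [e^(1t)].
  For a 1×1 block at λ = 0: exp(t · [0]) = [e^(0t)].

After assembling e^{tJ} and conjugating by P, we get:

e^{tA} =
  [exp(t), 0, exp(t) - 1]
  [0, 1, 0]
  [0, 0, 1]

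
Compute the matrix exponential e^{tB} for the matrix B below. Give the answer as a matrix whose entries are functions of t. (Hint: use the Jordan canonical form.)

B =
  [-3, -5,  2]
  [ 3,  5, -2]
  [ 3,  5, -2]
e^{tB} =
  [1 - 3*t, -5*t, 2*t]
  [3*t, 5*t + 1, -2*t]
  [3*t, 5*t, 1 - 2*t]

Strategy: write B = P · J · P⁻¹ where J is a Jordan canonical form, so e^{tB} = P · e^{tJ} · P⁻¹, and e^{tJ} can be computed block-by-block.

B has Jordan form
J =
  [0, 1, 0]
  [0, 0, 0]
  [0, 0, 0]
(up to reordering of blocks).

Per-block formulas:
  For a 2×2 Jordan block J_2(0): exp(t · J_2(0)) = e^(0t)·(I + t·N), where N is the 2×2 nilpotent shift.
  For a 1×1 block at λ = 0: exp(t · [0]) = [e^(0t)].

After assembling e^{tJ} and conjugating by P, we get:

e^{tB} =
  [1 - 3*t, -5*t, 2*t]
  [3*t, 5*t + 1, -2*t]
  [3*t, 5*t, 1 - 2*t]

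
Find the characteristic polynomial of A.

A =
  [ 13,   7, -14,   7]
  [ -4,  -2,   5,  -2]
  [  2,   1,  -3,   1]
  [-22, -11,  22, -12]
x^4 + 4*x^3 + 6*x^2 + 4*x + 1

Expanding det(x·I − A) (e.g. by cofactor expansion or by noting that A is similar to its Jordan form J, which has the same characteristic polynomial as A) gives
  χ_A(x) = x^4 + 4*x^3 + 6*x^2 + 4*x + 1
which factors as (x + 1)^4. The eigenvalues (with algebraic multiplicities) are λ = -1 with multiplicity 4.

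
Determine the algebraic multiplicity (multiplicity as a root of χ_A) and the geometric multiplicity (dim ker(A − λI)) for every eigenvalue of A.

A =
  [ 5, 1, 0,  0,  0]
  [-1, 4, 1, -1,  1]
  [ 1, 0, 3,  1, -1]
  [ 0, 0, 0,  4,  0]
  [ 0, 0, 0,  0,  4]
λ = 4: alg = 5, geom = 3

Step 1 — factor the characteristic polynomial to read off the algebraic multiplicities:
  χ_A(x) = (x - 4)^5

Step 2 — compute geometric multiplicities via the rank-nullity identity g(λ) = n − rank(A − λI):
  rank(A − (4)·I) = 2, so dim ker(A − (4)·I) = n − 2 = 3

Summary:
  λ = 4: algebraic multiplicity = 5, geometric multiplicity = 3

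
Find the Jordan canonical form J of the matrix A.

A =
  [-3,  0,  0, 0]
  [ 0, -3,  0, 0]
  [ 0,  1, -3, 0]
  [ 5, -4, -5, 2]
J_2(-3) ⊕ J_1(-3) ⊕ J_1(2)

The characteristic polynomial is
  det(x·I − A) = x^4 + 7*x^3 + 9*x^2 - 27*x - 54 = (x - 2)*(x + 3)^3

Eigenvalues and multiplicities (the geometric multiplicity of λ is n − rank(A − λI), which equals the number of Jordan blocks for λ):
  λ = -3: algebraic multiplicity = 3, geometric multiplicity = 2
  λ = 2: algebraic multiplicity = 1, geometric multiplicity = 1

Determining the block sizes for each eigenvalue:
  λ = -3: 2 blocks summing to 3 forces exactly one block of size 2 and the rest size 1 → block sizes [2, 1]
  λ = 2: one block (gm = 1), so the single block has size am = 1 → block sizes [1]

Assembling the blocks gives a Jordan form
J =
  [-3,  1,  0, 0]
  [ 0, -3,  0, 0]
  [ 0,  0, -3, 0]
  [ 0,  0,  0, 2]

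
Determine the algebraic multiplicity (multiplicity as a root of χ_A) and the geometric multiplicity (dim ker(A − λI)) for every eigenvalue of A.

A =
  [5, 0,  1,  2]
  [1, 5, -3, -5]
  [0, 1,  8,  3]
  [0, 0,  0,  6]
λ = 6: alg = 4, geom = 2

Step 1 — factor the characteristic polynomial to read off the algebraic multiplicities:
  χ_A(x) = (x - 6)^4

Step 2 — compute geometric multiplicities via the rank-nullity identity g(λ) = n − rank(A − λI):
  rank(A − (6)·I) = 2, so dim ker(A − (6)·I) = n − 2 = 2

Summary:
  λ = 6: algebraic multiplicity = 4, geometric multiplicity = 2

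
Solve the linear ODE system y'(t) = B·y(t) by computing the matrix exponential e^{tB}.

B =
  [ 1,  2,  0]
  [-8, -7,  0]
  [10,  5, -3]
e^{tB} =
  [4*t*exp(-3*t) + exp(-3*t), 2*t*exp(-3*t), 0]
  [-8*t*exp(-3*t), -4*t*exp(-3*t) + exp(-3*t), 0]
  [10*t*exp(-3*t), 5*t*exp(-3*t), exp(-3*t)]

Strategy: write B = P · J · P⁻¹ where J is a Jordan canonical form, so e^{tB} = P · e^{tJ} · P⁻¹, and e^{tJ} can be computed block-by-block.

B has Jordan form
J =
  [-3,  1,  0]
  [ 0, -3,  0]
  [ 0,  0, -3]
(up to reordering of blocks).

Per-block formulas:
  For a 1×1 block at λ = -3: exp(t · [-3]) = [e^(-3t)].
  For a 2×2 Jordan block J_2(-3): exp(t · J_2(-3)) = e^(-3t)·(I + t·N), where N is the 2×2 nilpotent shift.

After assembling e^{tJ} and conjugating by P, we get:

e^{tB} =
  [4*t*exp(-3*t) + exp(-3*t), 2*t*exp(-3*t), 0]
  [-8*t*exp(-3*t), -4*t*exp(-3*t) + exp(-3*t), 0]
  [10*t*exp(-3*t), 5*t*exp(-3*t), exp(-3*t)]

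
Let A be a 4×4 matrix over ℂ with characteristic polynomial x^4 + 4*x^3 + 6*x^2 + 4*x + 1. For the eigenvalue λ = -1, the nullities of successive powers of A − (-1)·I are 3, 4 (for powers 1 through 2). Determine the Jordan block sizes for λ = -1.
Block sizes for λ = -1: [2, 1, 1]

From the dimensions of kernels of powers, the number of Jordan blocks of size at least j is d_j − d_{j−1} where d_j = dim ker(N^j) (with d_0 = 0). Computing the differences gives [3, 1].
The number of blocks of size exactly k is (#blocks of size ≥ k) − (#blocks of size ≥ k + 1), so the partition is: 2 block(s) of size 1, 1 block(s) of size 2.
In nonincreasing order the block sizes are [2, 1, 1].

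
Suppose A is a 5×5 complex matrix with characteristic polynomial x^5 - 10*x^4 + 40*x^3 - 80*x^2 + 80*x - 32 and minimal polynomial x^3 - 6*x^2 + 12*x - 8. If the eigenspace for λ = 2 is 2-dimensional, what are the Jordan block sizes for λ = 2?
Block sizes for λ = 2: [3, 2]

Step 1 — from the characteristic polynomial, algebraic multiplicity of λ = 2 is 5. From dim ker(A − (2)·I) = 2, there are exactly 2 Jordan blocks for λ = 2.
Step 2 — from the minimal polynomial, the factor (x − 2)^3 tells us the largest block for λ = 2 has size 3.
Step 3 — with total size 5, 2 blocks, and largest block 3, the block sizes (in nonincreasing order) are [3, 2].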